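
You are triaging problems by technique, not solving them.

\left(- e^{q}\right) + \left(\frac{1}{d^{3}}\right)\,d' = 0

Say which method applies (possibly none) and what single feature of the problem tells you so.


Verdict: separation of variables — all dependence on the two variables factors apart, the defining separable shape. The cross-partial test also passes here (vacuously, each side single-variable); the potential-function route would work, separation is simply more immediate.


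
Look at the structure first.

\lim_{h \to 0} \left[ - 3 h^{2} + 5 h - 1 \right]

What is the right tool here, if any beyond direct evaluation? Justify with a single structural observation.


Verdict: no special technique — no vanishing denominator and no indeterminate clash at the point — evaluation is immediate.


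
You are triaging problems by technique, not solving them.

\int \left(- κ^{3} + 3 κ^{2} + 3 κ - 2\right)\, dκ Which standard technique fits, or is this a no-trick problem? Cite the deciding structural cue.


Best approach: no special technique — a term-by-term power-rule job in κ; no substitution or rearrangement earns its keep here.


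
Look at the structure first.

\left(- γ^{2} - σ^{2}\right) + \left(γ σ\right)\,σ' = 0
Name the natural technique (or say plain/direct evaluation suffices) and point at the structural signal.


Verdict: the homogeneous substitution — the slope's numerator and denominator share total degree; set v = σ/γ and the equation drops to separable form. Rearranged, this also fits the Bernoulli template directly; the homogeneous substitution reads the structure without the rearrangement.


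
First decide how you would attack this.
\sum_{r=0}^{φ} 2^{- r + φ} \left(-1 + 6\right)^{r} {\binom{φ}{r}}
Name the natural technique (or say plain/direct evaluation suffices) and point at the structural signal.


Diagnosis: the binomial theorem — binomial coefficients against complementary powers of (-1 + 6) and 2: recognize the binomial expansion and resum.


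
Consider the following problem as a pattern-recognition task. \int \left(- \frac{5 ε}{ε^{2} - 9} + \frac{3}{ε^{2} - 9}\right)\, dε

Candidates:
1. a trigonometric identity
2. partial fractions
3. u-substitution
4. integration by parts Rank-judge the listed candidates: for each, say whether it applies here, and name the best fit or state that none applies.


Best approach: partial fractions — once ε^{2} - 9 is factored, each root contributes a simple-fraction term; integrate them one at a time.
- a trigonometric identity — with no trigonometric functions present, identity rewriting has no target.
- partial fractions: applicable, and directly so.
- u-substitution — no subexpression of the integrand serves as a whole-integral substitution inner — individual terms may offer their own, but none carries its derivative as a factor of the full integrand; a working change of variable would have to be constructed from outside the expression.
- integration by parts: the integrand does not split as a nonconstant polynomial times an exp, sine, cosine of a linear argument, or logarithm — no polynomial-kernel parts product to differentiate one side of.


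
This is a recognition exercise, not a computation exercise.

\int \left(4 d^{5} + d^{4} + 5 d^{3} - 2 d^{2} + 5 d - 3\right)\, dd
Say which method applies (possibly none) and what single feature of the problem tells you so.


Technique: no special technique — scan for structure and find none: constant multiples of powers of d, integrate directly.


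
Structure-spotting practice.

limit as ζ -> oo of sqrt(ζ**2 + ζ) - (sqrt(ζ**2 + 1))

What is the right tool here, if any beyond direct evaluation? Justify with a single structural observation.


Diagnosis: conjugate multiplication — both pieces blow up but their difference is finite; the conjugate trick rationalizes sqrt(ζ**2 + ζ) - sqrt(ζ**2 + 1).


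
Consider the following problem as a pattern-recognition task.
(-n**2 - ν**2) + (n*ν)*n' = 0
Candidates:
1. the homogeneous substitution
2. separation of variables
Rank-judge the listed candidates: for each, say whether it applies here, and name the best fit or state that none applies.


Diagnosis: the homogeneous substitution — scaling ν and n together leaves the slope fixed — it depends only on n/ν, so substitute the ratio. A Bernoulli rewrite works here as the equation stands — the homogeneous substitution is the more immediate reading.
- the homogeneous substitution: applies; the problem has the shape this method handles.
- separation of variables — the two dependences are entangled, not a clean product of one-variable pieces.


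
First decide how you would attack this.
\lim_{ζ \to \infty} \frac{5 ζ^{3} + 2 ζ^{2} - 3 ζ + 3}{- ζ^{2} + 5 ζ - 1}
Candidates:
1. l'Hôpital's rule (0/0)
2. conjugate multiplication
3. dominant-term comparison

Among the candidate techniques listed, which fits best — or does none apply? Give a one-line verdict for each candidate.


Diagnosis: dominant-term comparison — growth-rate triage: the leading powers of ζ decide the limit, everything else is noise.
- l'Hôpital's rule (0/0): as a single quotient the expression runs to ∞/∞ at the limit point — an at-infinity form of the rule would apply, though the leading-growth comparison is the direct reading.
- conjugate multiplication: there is no infinity-minus-infinity radical difference to rationalize.
- dominant-term comparison — yes — fits the structure here.


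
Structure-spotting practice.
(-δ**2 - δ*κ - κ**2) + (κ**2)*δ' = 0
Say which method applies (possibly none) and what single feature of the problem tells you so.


Diagnosis: the homogeneous substitution — the slope's numerator and denominator share total degree; set v = δ/κ and the equation drops to separable form.


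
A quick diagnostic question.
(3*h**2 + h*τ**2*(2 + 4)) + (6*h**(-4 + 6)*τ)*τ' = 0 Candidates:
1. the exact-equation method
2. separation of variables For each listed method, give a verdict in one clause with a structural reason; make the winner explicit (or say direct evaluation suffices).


Method: the exact-equation method — because the two cross partials coincide, the form is conservative as written — recover its potential in (h, τ).
- the exact-equation method: yes — fits the structure here.
- separation of variables: the two dependences are entangled, not a clean product of one-variable pieces.


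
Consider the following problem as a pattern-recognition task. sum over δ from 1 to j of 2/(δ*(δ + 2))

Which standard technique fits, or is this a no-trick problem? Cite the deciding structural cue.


Best approach: telescoping — 2/(δ*(δ + 2)) is a collapsed telescope: expand it into simple fractions to see the cancellation.


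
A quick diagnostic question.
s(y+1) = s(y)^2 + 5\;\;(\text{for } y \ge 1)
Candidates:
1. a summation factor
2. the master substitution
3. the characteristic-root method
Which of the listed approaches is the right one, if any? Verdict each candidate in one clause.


Verdict: no special technique — the unknown enters the rule nonlinearly, not as a weighted sum — no linear method is even well-posed.
- a summation factor — the recursion is nonlinear — outside the first-order linear family a summation factor addresses.
- the master substitution: no fixed divisor shrinks the index between calls.
- the characteristic-root method: the recursion is nonlinear in the sequence values, so no linear-modes ansatz applies.


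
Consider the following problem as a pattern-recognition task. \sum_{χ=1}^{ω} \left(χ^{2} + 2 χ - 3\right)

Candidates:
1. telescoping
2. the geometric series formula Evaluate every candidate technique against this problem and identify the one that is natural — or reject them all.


Diagnosis: no special technique — recognize the absence of structure: constant-multiple powers of χ summed plainly, no special method required.
- telescoping — neither a shifted-difference shape nor integer-spaced poles are present.
- the geometric series formula — there is no constant term-to-term ratio.


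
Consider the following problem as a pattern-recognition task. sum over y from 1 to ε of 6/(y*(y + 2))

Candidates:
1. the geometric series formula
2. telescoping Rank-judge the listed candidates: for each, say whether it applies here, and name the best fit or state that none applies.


Best approach: telescoping — the summand 6/(y*(y + 2)) decomposes into fractions whose poles differ by an integer shift — the series collapses.
- the geometric series formula — consecutive terms are not related by a fixed multiplier.
- telescoping — a fit — the right tool for this form.


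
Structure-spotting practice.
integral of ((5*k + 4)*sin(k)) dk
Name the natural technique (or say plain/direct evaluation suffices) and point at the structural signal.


Diagnosis: integration by parts — a polynomial factor 5*k + 4 multiplies sin(k); differentiating 5*k + 4 lowers its degree while sin(k) integrates cleanly, so parts wins.


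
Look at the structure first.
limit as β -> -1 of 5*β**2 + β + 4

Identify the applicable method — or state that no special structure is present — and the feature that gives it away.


Method: no special technique — nothing blocks direct substitution at -1: plug in and finish.


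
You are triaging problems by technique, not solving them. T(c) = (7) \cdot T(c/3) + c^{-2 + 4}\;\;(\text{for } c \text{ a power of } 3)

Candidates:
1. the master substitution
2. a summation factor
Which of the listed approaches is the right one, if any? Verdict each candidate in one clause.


Method: the master substitution — treat m = log base 3 of c as the new clock: one recursion step advances m by one while c scales by 3.
- the master substitution: yes — fits the structure here.
- a summation factor — the recursion divides its index rather than shifting it — there is no previous-term chain for a summation factor to telescope.


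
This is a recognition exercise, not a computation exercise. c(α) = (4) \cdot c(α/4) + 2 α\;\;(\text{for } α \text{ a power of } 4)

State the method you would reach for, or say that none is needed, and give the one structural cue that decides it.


Technique: the master substitution — the argument contracts 4-fold per step: reindex α exponentially and solve the linear recurrence in the new index.


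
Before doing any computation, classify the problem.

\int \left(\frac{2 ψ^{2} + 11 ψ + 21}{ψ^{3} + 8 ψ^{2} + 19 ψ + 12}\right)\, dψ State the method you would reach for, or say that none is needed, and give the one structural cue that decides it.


Method: partial fractions — each factor of ψ^{3} + 8 ψ^{2} + 19 ψ + 12 owns one elementary piece of the integrand — separate them and integrate piecewise.


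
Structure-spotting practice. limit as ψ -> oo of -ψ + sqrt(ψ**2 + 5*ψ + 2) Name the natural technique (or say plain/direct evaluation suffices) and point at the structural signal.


Diagnosis: conjugate multiplication — divergence minus divergence hides a finite answer — expose it by pairing sqrt(ψ**2 + 5*ψ + 2) - ψ with its conjugate.


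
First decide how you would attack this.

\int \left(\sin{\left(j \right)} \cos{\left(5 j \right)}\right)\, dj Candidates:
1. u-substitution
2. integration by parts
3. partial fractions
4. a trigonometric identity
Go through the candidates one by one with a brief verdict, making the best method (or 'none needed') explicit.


Technique: a trigonometric identity — \sin{\left(j \right)} \cos{\left(5 j \right)} mixes two frequencies; the product-to-sum identity splits it into single-frequency sinusoids.
- u-substitution — no subexpression of the integrand serves as a whole-integral substitution inner — individual terms may offer their own, but none carries its derivative as a factor of the full integrand; a working change of variable would have to be constructed from outside the expression.
- integration by parts — not the natural route: no polynomial-kernel product appears — a recursive parts reduction of the trigonometric product exists, but the identity rewrite is direct.
- partial fractions: there is no rational-function structure to decompose.
- a trigonometric identity — yes, a natural case for it.


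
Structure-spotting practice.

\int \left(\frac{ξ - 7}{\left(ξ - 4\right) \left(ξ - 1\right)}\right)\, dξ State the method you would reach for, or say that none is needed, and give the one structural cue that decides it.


Method: partial fractions — a proper rational integrand whose denominator splits into simpler factors — decompose into partial fractions first.


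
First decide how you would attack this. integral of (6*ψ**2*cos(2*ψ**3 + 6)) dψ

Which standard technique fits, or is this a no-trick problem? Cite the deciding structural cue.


Method: u-substitution — 6*ψ**2 matches the derivative of 2*ψ**3 + 6 up to a constant; with u = 2*ψ**3 + 6 the whole integrand folds into a function of u alone.


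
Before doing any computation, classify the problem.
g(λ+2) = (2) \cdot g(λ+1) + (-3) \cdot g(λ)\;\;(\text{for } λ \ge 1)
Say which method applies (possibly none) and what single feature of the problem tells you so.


Method: the characteristic-root method — every coefficient is a fixed number and the forcing is zero — substitute r^λ and read off the root equation.


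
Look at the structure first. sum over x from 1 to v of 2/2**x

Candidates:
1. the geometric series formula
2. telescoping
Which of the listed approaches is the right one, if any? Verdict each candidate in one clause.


Technique: the geometric series formula — consecutive terms stand in a fixed index-free ratio — the geometric sum formula closes it.
- the geometric series formula — a fit — the right tool for this form.
- telescoping: the terms as presented offer no neighboring cancellation — a telescoping rewrite may exist, but the displayed structure does not hand one over.


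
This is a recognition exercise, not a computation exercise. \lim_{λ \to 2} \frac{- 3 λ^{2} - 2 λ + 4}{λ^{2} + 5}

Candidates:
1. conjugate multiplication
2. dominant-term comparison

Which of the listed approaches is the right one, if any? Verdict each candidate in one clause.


Method: no special technique — the function is continuous at 2; evaluation is itself the limit, no machinery required.
- conjugate multiplication — the conjugate move applies to radical differences, which this is not.
- dominant-term comparison — no dominant-degree comparison decides it.


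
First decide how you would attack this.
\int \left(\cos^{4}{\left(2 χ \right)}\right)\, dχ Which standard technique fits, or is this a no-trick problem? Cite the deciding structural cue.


Technique: a trigonometric identity — \cos^{4}{\left(2 χ \right)} calls for power reduction: rewrite via double angles before any antiderivative is attempted.


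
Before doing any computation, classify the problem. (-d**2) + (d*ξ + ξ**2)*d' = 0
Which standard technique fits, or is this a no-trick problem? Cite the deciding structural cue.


Best approach: the homogeneous substitution — solved for the derivative, the right side is unchanged under scaling ξ and d together — it depends only on the ratio d/ξ, so substitute a single ratio variable. A Bernoulli substitution after rearrangement (possibly exchanging dependent and independent variable) is a fair alternative; the homogeneous route works on the equation as it stands.


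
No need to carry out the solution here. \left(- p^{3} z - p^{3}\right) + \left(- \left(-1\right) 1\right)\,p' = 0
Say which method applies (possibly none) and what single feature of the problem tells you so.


Method: separation of variables — one side of the product carries the independent variable, the other the unknown — the textbook separation shape.


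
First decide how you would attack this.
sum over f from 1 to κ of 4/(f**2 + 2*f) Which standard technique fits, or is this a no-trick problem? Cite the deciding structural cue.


Technique: telescoping — rewrite 4/(f**2 + 2*f) as simple fractions and successive terms eat each other — only the edges survive.


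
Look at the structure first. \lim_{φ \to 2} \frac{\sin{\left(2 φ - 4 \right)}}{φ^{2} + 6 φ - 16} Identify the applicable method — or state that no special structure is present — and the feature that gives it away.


Verdict: l'Hôpital's rule (0/0) — the 0/0 form at 2 is the signature situation for l'Hôpital's rule. A first-order expansion at the point is an equally standard path; the rule packages it.


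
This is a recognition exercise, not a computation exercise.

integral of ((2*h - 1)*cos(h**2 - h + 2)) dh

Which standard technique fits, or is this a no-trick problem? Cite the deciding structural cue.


Best approach: u-substitution — the only nontrivial dependence routes through h**2 - h + 2, whose derivative supplies the leftover factor up to a constant multiple — u = h**2 - h + 2 flattens it.


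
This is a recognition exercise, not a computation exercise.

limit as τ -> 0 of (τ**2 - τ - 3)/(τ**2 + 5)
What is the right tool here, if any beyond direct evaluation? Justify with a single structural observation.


Diagnosis: no special technique — the expression is continuous at the evaluation point — substitute directly; no indeterminate form appears.


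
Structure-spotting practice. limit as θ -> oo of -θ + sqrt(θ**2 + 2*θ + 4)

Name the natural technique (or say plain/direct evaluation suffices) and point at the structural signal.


Technique: conjugate multiplication — two divergent pieces with a minus sign between them and a radical in the mix: rationalize sqrt(θ**2 + 2*θ + 4) - θ before any limit law applies.


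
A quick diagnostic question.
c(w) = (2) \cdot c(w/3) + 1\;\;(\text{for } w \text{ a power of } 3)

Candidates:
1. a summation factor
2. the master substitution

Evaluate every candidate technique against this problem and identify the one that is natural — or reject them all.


Best approach: the master substitution — treat m = log base 3 of w as the new clock: one recursion step advances m by one while w scales by 3.
- a summation factor: a divided-index call is outside the fixed-shift first-order family a summation factor normalizes.
- the master substitution: yes, a natural case for it.


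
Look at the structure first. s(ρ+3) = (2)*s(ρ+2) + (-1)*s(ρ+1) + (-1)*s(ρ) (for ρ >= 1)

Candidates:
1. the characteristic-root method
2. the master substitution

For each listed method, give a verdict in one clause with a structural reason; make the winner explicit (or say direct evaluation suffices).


Technique: the characteristic-root method — because shifting ρ leaves the equation's coefficients unchanged, exponential trials reduce it to algebra.
- the characteristic-root method — applies; the problem has the shape this method handles.
- the master substitution — no fixed divisor shrinks the index between calls.


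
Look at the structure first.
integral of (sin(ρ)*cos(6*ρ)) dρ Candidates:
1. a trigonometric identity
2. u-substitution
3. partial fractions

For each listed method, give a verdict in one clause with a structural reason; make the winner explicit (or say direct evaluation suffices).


Best approach: a trigonometric identity — two different frequencies multiply in sin(ρ)*cos(6*ρ); the product-to-sum formula separates them.
- a trigonometric identity — applies; the problem has the shape this method handles.
- u-substitution: no subexpression of the integrand serves as a whole-integral substitution inner — individual terms may offer their own, but none carries its derivative as a factor of the full integrand; a working change of variable would have to be constructed from outside the expression.
- partial fractions — the expression is not a ratio of polynomials that decomposes further.


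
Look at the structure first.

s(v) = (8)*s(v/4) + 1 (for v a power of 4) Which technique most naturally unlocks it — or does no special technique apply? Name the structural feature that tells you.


Technique: the master substitution — the argument v/4 divides the index by 4; the standard v = 4^m substitution converts it to a constant-shift recurrence.


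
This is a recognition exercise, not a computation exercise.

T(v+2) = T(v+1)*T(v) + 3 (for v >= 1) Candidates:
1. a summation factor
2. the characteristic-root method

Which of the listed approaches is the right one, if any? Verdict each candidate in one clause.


Verdict: no special technique — the unknown sequence enters the update nonlinearly, so no linear method fits the recurrence as written — direct iteration remains.
- a summation factor: the recursion is nonlinear — outside the first-order linear family a summation factor addresses.
- the characteristic-root method: the recursion is nonlinear in the sequence values, so no linear-modes ansatz applies.


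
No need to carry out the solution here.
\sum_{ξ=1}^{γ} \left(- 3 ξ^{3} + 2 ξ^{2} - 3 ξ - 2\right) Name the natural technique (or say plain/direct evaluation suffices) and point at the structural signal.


Diagnosis: no special technique — with only polynomial terms in ξ present, the classical sum-of-powers identities are all you need.


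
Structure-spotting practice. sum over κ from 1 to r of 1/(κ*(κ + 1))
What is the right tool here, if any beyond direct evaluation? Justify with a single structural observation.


Technique: telescoping — poles of 1/(κ*(κ + 1)) differ by an integer, the telltale of a telescoping partial-fraction sum.


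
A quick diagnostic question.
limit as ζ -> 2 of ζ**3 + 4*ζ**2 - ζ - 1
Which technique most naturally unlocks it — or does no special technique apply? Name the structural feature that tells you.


Best approach: no special technique — the expression is continuous at 2 — substitute and evaluate; no indeterminate form appears.


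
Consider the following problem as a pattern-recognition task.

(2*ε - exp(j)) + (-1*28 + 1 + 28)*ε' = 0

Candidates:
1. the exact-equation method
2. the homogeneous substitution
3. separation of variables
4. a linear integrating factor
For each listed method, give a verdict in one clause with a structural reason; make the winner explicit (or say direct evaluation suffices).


Best approach: a linear integrating factor — the unknown enters only to the first power against a nonzero forcing term — the integrating-factor template applies directly.
- the exact-equation method — the mixed partial derivatives differ, so the left side is not a total differential.
- the homogeneous substitution: rescaling both variables together changes the slope, so no ratio substitution collapses it.
- separation of variables: no division isolates the independent variable from the unknown.
- a linear integrating factor — a fit — the right tool for this form.


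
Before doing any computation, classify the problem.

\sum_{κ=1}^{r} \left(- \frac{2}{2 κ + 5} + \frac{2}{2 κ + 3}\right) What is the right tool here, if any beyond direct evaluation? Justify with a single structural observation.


Best approach: telescoping — the piece each term subtracts is \frac{2}{2 κ + 3} advanced by one index, and it reappears with a plus sign leading the following term — the sum collapses to its boundary terms.


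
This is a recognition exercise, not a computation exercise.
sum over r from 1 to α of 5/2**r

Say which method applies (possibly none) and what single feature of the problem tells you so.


Diagnosis: the geometric series formula — consecutive terms stand in a fixed index-free ratio — the geometric sum formula closes it.


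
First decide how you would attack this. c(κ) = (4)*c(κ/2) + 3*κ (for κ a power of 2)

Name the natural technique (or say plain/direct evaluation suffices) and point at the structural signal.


Verdict: the master substitution — treat m = log base 2 of κ as the new clock: one recursion step advances m by one while κ scales by 2.


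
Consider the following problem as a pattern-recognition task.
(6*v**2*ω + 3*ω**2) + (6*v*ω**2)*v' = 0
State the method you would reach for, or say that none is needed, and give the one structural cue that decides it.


Diagnosis: the exact-equation method — d/dv of 6*v**2*ω + 3*ω**2 equals d/dω of 6*v*ω**2: the form is a total differential of one potential — integrate it exactly.


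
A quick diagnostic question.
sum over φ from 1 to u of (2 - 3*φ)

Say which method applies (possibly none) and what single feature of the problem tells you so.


Technique: no special technique — no cancellation, no constant ratio, no binomial weights — just polynomial terms summed directly.


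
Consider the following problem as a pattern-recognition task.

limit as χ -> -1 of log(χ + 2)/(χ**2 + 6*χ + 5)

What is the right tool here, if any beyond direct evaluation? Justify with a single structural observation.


Technique: l'Hôpital's rule (0/0) — substituting -1 gives 0 over 0; differentiate top and bottom once and re-evaluate. The standard small-argument limits would also carry it; the rule is the systematic route.


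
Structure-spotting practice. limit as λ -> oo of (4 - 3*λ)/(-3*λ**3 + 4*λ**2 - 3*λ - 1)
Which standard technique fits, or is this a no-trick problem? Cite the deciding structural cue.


Diagnosis: dominant-term comparison — as λ grows, only the highest-degree terms matter — compare leading terms and read the limit off. Viewed as a single quotient this is an ∞/∞ form — an at-infinity application of l'Hôpital's rule would also resolve it; comparing leading growth reads the answer without differentiating.


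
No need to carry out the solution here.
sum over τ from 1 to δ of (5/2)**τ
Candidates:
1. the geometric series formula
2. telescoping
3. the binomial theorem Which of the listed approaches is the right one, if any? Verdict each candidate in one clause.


Diagnosis: the geometric series formula — term-over-term division gives 5/2 every time — index-free ratio, geometric sum formula applies.
- the geometric series formula: applicable, and directly so.
- telescoping: the summand is not presented as a shifted difference — a telescoping rewrite may exist, but the displayed structure does not offer one.
- the binomial theorem — the terms lack the binomial-coefficient-weighted complementary-power pattern of an expansion.


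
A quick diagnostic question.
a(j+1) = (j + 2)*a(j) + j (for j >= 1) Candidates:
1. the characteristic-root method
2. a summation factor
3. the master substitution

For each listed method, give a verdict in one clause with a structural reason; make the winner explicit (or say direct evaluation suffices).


Method: a summation factor — first-order linear but the coefficient j + 2 moves with the index — divide by the cumulative product and telescope.
- the characteristic-root method: an index-dependent weight blocks the pure exponential ansatz.
- a summation factor: applicable, and directly so.
- the master substitution — the recursive argument is a shift of the index, not a fixed fraction of it.


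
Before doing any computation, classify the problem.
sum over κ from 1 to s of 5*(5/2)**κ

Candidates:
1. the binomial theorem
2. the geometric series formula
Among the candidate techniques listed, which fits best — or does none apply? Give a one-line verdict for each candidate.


Verdict: the geometric series formula — the ratio of consecutive terms is the constant 5/2, independent of the index — a geometric sum.
- the binomial theorem: the summand does not match any term pattern of an expanded binomial power.
- the geometric series formula — yes — fits the structure here.


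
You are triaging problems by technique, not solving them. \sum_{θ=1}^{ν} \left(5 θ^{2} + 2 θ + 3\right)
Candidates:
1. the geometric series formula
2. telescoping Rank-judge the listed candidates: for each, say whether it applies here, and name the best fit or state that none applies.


Diagnosis: no special technique — the sum is polynomial through and through; closed forms for each power of θ finish it directly.
- the geometric series formula: the term-to-term ratio changes with the index, so the geometric formula cannot close it.
- telescoping — neither a shifted-difference shape nor integer-spaced poles are present.


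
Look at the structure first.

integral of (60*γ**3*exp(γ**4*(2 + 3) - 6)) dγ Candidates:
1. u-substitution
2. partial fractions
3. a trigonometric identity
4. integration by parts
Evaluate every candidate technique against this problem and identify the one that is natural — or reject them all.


Diagnosis: u-substitution — read it as f(γ**4*(2 + 3) - 6) times a constant multiple of d(γ**4*(2 + 3) - 6): one substitution, u = γ**4*(2 + 3) - 6, finishes it.
- u-substitution: a fit — the right tool for this form.
- partial fractions — the expression is not a ratio of polynomials that decomposes further.
- a trigonometric identity: there is no trigonometric structure at all — the integrand carries no sine or cosine to rewrite.
- integration by parts: a polynomial factor is present, but its partner is not an exp, sine, or cosine of a degree-1 argument, nor a logarithm.


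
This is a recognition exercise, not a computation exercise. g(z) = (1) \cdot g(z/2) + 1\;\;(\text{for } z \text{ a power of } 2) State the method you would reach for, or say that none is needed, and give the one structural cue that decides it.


Technique: the master substitution — the argument shrinks by the factor 2, so measure the index on a logarithmic scale and the recursion becomes a shift.


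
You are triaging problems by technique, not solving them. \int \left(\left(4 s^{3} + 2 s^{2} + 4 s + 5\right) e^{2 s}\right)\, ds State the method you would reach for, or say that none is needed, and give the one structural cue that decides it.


Best approach: integration by parts — the integrand splits as 4 s^{3} + 2 s^{2} + 4 s + 5 times e^{2 s} — repeatedly differentiating the polynomial part kills it, which is the parts ladder.


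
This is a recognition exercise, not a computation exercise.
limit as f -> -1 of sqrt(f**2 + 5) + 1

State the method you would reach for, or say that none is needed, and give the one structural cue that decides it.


Diagnosis: no special technique — no vanishing denominator and no indeterminate clash at the point — evaluation is immediate.


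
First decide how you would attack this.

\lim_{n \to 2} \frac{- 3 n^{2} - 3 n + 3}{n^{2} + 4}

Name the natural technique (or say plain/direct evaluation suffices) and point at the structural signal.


Method: no special technique — nothing blocks direct substitution at 2: plug in and finish.


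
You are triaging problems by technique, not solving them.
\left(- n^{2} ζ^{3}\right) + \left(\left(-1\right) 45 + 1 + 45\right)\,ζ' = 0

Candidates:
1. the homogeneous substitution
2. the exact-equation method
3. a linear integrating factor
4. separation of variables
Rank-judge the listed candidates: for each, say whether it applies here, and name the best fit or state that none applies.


Best approach: separation of variables — the slope splits multiplicatively: n^{2} carrying all n-dependence times ζ^{3} carrying all ζ-dependence — separate and integrate.
- the homogeneous substitution — the ratio substitution does not collapse this equation.
- the exact-equation method — the cross partial derivatives disagree, so no single potential exists.
- a linear integrating factor — a nonlinear term in the unknown puts this outside the integrating-factor template.
- separation of variables — yes, a natural case for it.


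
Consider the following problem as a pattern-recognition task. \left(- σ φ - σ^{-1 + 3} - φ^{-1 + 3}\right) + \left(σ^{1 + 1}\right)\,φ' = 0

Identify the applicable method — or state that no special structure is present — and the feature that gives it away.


Diagnosis: the homogeneous substitution — the slope's numerator and denominator share total degree; set v = φ/σ and the equation drops to separable form.


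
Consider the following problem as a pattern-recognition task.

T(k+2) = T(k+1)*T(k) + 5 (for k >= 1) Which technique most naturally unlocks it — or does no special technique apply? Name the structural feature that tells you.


Technique: no special technique — the recurrence is nonlinear in the sequence terms; no linear-recurrence method fits it as written — one iterates or studies it directly.


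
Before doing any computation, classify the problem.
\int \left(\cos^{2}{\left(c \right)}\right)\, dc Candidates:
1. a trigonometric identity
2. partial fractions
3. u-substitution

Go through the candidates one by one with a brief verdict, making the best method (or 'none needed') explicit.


Method: a trigonometric identity — the even exponent on \cos^{2}{\left(c \right)} signals one move: rewrite via cos of the doubled angle.
- a trigonometric identity — yes, a natural case for it.
- partial fractions: there is no rational-function structure to decompose.
- u-substitution: no subexpression of the integrand pairs with its own derivative as a factor — individual terms may offer their own substitutions, but any change of variable covering the whole integral would have to be constructed from outside the expression.


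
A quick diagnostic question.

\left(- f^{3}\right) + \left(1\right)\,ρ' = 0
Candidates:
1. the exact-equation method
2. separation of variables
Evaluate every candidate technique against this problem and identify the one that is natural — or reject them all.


Best approach: no special technique — solved for the derivative, no ρ appears — this is antidifferentiation in f wearing ODE clothing.
- the exact-equation method — no dependence on the unknown anywhere: exactness is a label without content here.
- separation of variables: separation is only trivially available — with the unknown absent from the slope this is a direct integration, not a separation problem.


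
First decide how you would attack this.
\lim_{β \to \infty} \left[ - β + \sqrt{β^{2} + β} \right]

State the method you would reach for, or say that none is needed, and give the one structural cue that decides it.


Best approach: conjugate multiplication — neither \sqrt{β^{2} + β} nor β converges alone, so rewrite their difference as a conjugate-rationalized quotient first.


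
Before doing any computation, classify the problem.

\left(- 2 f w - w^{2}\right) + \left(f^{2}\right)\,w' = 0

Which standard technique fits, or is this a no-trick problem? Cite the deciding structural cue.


Diagnosis: the homogeneous substitution — the slope is degree-zero homogeneous: the ratio substitution v = w/f collapses it. This doubles as a Bernoulli equation in the unknown as written; the homogeneous route needs no setup at all.


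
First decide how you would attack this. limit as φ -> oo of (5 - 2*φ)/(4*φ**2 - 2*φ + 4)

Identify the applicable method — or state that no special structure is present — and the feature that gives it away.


Method: dominant-term comparison — divide through by the highest power of φ; every lower-order term dies and the dominant terms decide the limit. Differentiating the expression as a single quotient would eventually settle it as well; matching dominant growth settles it immediately.


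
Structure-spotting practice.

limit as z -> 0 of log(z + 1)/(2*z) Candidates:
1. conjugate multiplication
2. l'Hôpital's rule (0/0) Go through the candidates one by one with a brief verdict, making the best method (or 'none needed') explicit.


Best approach: l'Hôpital's rule (0/0) — numerator and denominator both vanish at 0 — a genuine 0/0 form, which is exactly when l'Hôpital applies. The standard small-argument limits would also carry it; the rule is the systematic route.
- conjugate multiplication: no difference of divergent radicals appears, so rationalizing has nothing to cancel.
- l'Hôpital's rule (0/0) — applicable, and directly so.


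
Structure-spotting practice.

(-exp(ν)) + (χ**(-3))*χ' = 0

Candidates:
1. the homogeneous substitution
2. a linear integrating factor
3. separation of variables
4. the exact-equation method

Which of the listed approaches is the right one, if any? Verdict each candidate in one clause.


Diagnosis: separation of variables — separating collects all χ-dependence with the derivative and leaves all ν-dependence opposite: variables separate.
- the homogeneous substitution — solved for the derivative, the right side changes under joint scaling of the two variables.
- a linear integrating factor: a nonlinear term in the unknown puts this outside the integrating-factor template.
- separation of variables — yes, a natural case for it.
- the exact-equation method: any potential here is of the trivial single-variable kind; the exact method earns its name only with genuine cross terms.


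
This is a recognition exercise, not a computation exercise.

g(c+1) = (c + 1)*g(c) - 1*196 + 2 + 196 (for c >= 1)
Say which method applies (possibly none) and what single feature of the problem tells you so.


Verdict: a summation factor — normalize by the running product of c + 1: the left side becomes a difference, and differences sum.


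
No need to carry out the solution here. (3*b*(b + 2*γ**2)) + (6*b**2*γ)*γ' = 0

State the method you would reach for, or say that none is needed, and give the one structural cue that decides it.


Diagnosis: the exact-equation method — because the two cross partials coincide, the form is conservative as written — recover its potential in (b, γ).


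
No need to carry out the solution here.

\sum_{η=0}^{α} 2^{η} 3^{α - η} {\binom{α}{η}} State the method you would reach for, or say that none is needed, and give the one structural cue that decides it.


Diagnosis: the binomial theorem — binomial coefficients against complementary powers of 2 and 3: recognize the binomial expansion and resum.


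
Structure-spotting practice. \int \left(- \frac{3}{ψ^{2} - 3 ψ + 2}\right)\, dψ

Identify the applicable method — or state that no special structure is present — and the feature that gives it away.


Technique: partial fractions — the factorization of ψ^{2} - 3 ψ + 2 is the whole battle; after it, each term is a table integral.


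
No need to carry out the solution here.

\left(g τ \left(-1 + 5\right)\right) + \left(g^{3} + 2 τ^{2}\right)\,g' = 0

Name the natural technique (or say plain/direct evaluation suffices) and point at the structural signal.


Method: the exact-equation method — equality of cross partials is the green light — assemble the potential function term by term.


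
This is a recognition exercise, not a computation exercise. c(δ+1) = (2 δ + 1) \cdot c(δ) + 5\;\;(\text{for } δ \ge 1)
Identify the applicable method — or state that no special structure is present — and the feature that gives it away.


Diagnosis: a summation factor — one step of memory with a weight 2 δ + 1 that changes as the index grows — the summation-factor construction is built for this.


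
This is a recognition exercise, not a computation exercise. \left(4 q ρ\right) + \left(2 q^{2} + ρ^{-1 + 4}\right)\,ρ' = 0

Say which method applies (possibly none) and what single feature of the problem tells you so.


Method: the exact-equation method — equality of cross partials is the green light — assemble the potential function term by term.


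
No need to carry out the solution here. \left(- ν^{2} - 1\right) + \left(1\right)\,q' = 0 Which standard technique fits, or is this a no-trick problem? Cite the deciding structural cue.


Technique: no special technique — with q absent the equation is not coupled at all: direct integration in ν.
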